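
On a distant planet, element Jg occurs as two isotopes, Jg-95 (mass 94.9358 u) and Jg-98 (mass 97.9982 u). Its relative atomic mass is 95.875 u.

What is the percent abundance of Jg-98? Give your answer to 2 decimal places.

Let x be the fractional abundance of Jg-95; then Jg-98 has abundance 1 − x.
94.9358·x + 97.9982·(1 − x) = 95.875
(94.9358 − 97.9982)·x = 95.875 − 97.9982
x = -2.1232 / -3.0624 = 0.69331 → 69.33% Jg-95, 30.67% Jg-98.

30.67%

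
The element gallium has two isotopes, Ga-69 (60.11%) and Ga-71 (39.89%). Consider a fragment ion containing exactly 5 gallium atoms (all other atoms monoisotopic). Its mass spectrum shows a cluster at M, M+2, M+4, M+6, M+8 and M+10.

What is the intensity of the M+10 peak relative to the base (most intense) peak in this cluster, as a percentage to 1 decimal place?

Term probabilities: M 0.0785, M+2 0.2604, M+4 0.3456, M+6 0.2293, M+8 0.0761, M+10 0.0101. Base peak = M+4.
P(M+4) = C(5,2) × 0.6011^3 × 0.3989^2 = 10 × 0.21719018 × 0.15912121 = 0.345596 (base)
P(M+10) = C(5,5) × 0.6011^0 × 0.3989^5 = 1 × 1.0000 × 0.01009997 = 0.010100
Relative intensity = 0.010100 / 0.345596 × 100 = 2.9

2.9%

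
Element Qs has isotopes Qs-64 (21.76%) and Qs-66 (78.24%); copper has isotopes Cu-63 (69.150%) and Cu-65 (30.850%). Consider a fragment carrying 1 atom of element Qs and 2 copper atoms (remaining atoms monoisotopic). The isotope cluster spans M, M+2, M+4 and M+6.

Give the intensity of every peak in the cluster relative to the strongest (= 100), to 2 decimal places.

Element Qs pattern (n=1): 0.2176 : 0.7824
Copper pattern (n=2): 0.47817225 : 0.4266555 : 0.09517225
Convolve the two distributions (both contribute in 2-u steps):
  M: 0.2176×0.47817225 = 0.104050
  M+2: 0.2176×0.4266555 + 0.7824×0.47817225 = 0.466962
  M+4: 0.2176×0.09517225 + 0.7824×0.4266555 = 0.354525
  M+6: 0.7824×0.09517225 = 0.074463
Scale to base peak (0.466962) = 100: 22.28 : 100.00 : 75.92 : 15.95

22.28 : 100.00 : 75.92 : 15.95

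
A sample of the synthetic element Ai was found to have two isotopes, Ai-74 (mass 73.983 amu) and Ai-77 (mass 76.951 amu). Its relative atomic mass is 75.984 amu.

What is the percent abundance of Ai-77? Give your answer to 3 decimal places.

67.419%

Let x be the fractional abundance of Ai-74; then Ai-77 has abundance 1 − x.
73.983·x + 76.951·(1 − x) = 75.984
(73.983 − 76.951)·x = 75.984 − 76.951
x = -0.967 / -2.968 = 0.32581 → 32.581% Ai-74, 67.419% Ai-77.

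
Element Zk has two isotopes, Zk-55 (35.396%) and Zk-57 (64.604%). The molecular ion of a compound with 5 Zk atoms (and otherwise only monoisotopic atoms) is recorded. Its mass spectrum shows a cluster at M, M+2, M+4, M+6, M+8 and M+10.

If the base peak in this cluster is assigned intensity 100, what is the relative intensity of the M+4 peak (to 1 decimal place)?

54.8

Term probabilities: M 0.0056, M+2 0.0507, M+4 0.1851, M+6 0.3378, M+8 0.3083, M+10 0.1125. Base peak = M+6.
P(M+6) = C(5,3) × 0.35396^2 × 0.64604^3 = 10 × 0.12528768 × 0.26963622 = 0.337821 (base)
P(M+4) = C(5,2) × 0.35396^3 × 0.64604^2 = 10 × 0.04434683 × 0.41736768 = 0.185089
Relative intensity = 0.185089 / 0.337821 × 100 = 54.8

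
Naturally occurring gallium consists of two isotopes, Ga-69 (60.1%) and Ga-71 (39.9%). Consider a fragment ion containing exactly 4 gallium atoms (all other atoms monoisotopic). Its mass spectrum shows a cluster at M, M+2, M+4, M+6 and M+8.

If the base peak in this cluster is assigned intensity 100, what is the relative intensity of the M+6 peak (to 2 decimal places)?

44.08

Term probabilities: M 0.1305, M+2 0.3465, M+4 0.3450, M+6 0.1527, M+8 0.0253. Base peak = M+2.
P(M+2) = C(4,1) × 0.601^3 × 0.399^1 = 4 × 0.2170818 × 0.3990 = 0.346463 (base)
P(M+6) = C(4,3) × 0.601^1 × 0.399^3 = 4 × 0.6010 × 0.0635212 = 0.152705
Relative intensity = 0.152705 / 0.346463 × 100 = 44.08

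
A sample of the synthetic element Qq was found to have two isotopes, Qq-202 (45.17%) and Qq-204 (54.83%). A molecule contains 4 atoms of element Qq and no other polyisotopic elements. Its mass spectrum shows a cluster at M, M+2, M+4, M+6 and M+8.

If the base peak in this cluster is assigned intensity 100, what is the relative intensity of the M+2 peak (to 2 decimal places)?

54.92

(0.4517 + 0.5483)^4 gives M 0.0416, M+2 0.2021, M+4 0.3680, M+6 0.2978, M+8 0.0904; the largest is M+4.
P(M+4) = C(4,2) × 0.4517^2 × 0.5483^2 = 6 × 0.20403289 × 0.30063289 = 0.368034 (base)
P(M+2) = C(4,1) × 0.4517^3 × 0.5483^1 = 4 × 0.09216166 × 0.5483 = 0.202129
Relative intensity = 0.202129 / 0.368034 × 100 = 54.92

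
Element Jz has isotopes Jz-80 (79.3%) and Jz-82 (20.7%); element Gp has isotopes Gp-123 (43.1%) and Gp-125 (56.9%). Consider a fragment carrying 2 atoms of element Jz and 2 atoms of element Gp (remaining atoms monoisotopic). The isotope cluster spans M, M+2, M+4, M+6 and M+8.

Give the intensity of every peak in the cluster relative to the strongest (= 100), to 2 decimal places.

31.35 : 99.15 : 100.00 : 34.17 : 3.72

Element Jz pattern (n=2): 0.628849 : 0.328302 : 0.042849
Element Gp pattern (n=2): 0.185761 : 0.490478 : 0.323761
Convolve the two distributions (both contribute in 2-u steps):
  M: 0.628849×0.185761 = 0.116816
  M+2: 0.628849×0.490478 + 0.328302×0.185761 = 0.369422
  M+4: 0.628849×0.323761 + 0.328302×0.490478 + 0.042849×0.185761 = 0.372581
  M+6: 0.328302×0.323761 + 0.042849×0.490478 = 0.127308
  M+8: 0.042849×0.323761 = 0.013873
Scale to base peak (0.372581) = 100: 31.35 : 99.15 : 100.00 : 34.17 : 3.72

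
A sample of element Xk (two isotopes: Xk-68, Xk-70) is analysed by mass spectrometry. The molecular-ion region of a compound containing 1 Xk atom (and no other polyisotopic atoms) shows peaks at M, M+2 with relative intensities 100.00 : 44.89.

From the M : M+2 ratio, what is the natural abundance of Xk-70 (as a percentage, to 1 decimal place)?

31.0%

Write p for the Xk-68 fraction. I(M+2)/I(M) = [C(1,1)·p^0·(1−p)] / p^1 = 1·(1−p)/p = 44.89/100.00 = 0.4489
(1−p)/p = 0.4489/1 = 0.4489  ⇒  p = 1/(1 + 0.4489) = 0.6902
Xk-68: 69.0%, Xk-70: 31.0%.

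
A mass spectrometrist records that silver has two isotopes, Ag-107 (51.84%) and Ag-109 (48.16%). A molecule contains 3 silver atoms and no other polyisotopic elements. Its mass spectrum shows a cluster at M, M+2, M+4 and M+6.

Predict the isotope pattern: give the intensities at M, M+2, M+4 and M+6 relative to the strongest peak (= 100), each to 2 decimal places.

Expanding (0.5184 + 0.4816)^3:
P(M) = 0.5184^3 = 0.139314
P(M+2) = 3 × 0.5184^2 × 0.4816^1 = 0.388273
P(M+4) = 3 × 0.5184^1 × 0.4816^2 = 0.360711
P(M+6) = 0.4816^3 = 0.111702
The M+2 peak is largest (0.388273); scaling to 100 gives 35.88 : 100.00 : 92.90 : 28.77.

35.88 : 100.00 : 92.90 : 28.77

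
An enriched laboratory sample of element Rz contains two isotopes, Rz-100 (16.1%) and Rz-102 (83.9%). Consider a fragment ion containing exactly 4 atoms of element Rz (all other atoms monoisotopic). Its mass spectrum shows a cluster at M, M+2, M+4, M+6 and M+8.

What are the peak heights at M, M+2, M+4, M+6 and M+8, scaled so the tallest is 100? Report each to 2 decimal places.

Each Rz atom is independently Rz-100 (p = 0.161) or Rz-102 (q = 0.839); the cluster is the binomial expansion (p + q)^4.
P(M) = 0.161^4 = 0.000672
P(M+2) = 4 × 0.161^3 × 0.839^1 = 0.014006
P(M+4) = 6 × 0.161^2 × 0.839^2 = 0.109478
P(M+6) = 4 × 0.161^1 × 0.839^3 = 0.380340
P(M+8) = 0.839^4 = 0.495505
The M+8 peak is largest (0.495505); scaling to 100 gives 0.14 : 2.83 : 22.09 : 76.76 : 100.00.

0.14 : 2.83 : 22.09 : 76.76 : 100.00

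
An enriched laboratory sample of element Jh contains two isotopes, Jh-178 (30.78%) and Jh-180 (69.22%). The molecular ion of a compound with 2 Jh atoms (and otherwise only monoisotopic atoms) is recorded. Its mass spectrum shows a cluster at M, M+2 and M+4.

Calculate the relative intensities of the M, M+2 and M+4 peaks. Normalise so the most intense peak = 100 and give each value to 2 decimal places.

19.77 : 88.93 : 100.00

Expanding (0.3078 + 0.6922)^2:
P(M) = 0.3078^2 = 0.094741
P(M+2) = 2 × 0.3078^1 × 0.6922^1 = 0.426118
P(M+4) = 0.6922^2 = 0.479141
The M+4 peak is largest (0.479141); scaling to 100 gives 19.77 : 88.93 : 100.00.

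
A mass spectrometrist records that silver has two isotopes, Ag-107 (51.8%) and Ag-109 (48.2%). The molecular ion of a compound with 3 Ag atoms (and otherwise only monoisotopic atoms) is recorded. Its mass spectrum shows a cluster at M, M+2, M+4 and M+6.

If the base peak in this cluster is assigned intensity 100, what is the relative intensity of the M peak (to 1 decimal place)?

35.8

(0.518 + 0.482)^3 gives M 0.1390, M+2 0.3880, M+4 0.3610, M+6 0.1120; the largest is M+2.
P(M+2) = C(3,1) × 0.518^2 × 0.482^1 = 3 × 0.268324 × 0.4820 = 0.387997 (base)
P(M) = C(3,0) × 0.518^3 × 0.482^0 = 1 × 0.13899183 × 1.0000 = 0.138992
Relative intensity = 0.138992 / 0.387997 × 100 = 35.8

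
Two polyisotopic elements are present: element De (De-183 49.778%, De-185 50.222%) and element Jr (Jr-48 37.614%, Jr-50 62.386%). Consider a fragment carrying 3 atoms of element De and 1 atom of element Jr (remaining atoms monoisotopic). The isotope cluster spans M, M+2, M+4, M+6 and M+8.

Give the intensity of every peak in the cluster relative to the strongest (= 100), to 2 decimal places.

Element De pattern (n=3): 0.12334238 : 0.37332764 : 0.37665757 : 0.1266724
Element Jr pattern (n=1): 0.37614 : 0.62386
Convolve the two distributions (both contribute in 2-u steps):
  M: 0.12334238×0.37614 = 0.046394
  M+2: 0.12334238×0.62386 + 0.37332764×0.37614 = 0.217372
  M+4: 0.37332764×0.62386 + 0.37665757×0.37614 = 0.374580
  M+6: 0.37665757×0.62386 + 0.1266724×0.37614 = 0.282628
  M+8: 0.1266724×0.62386 = 0.079026
Scale to base peak (0.374580) = 100: 12.39 : 58.03 : 100.00 : 75.45 : 21.10

12.39 : 58.03 : 100.00 : 75.45 : 21.10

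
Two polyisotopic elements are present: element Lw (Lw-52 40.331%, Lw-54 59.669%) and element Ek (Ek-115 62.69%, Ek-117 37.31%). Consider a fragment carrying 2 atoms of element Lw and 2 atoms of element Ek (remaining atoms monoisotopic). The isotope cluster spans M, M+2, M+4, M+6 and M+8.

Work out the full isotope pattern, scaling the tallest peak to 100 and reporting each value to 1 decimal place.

Element Lw pattern (n=2): 0.16265896 : 0.48130209 : 0.35603896
Element Ek pattern (n=2): 0.39300361 : 0.46779278 : 0.13920361
Convolve the two distributions (both contribute in 2-u steps):
  M: 0.16265896×0.39300361 = 0.063926
  M+2: 0.16265896×0.46779278 + 0.48130209×0.39300361 = 0.265244
  M+4: 0.16265896×0.13920361 + 0.48130209×0.46779278 + 0.35603896×0.39300361 = 0.387717
  M+6: 0.48130209×0.13920361 + 0.35603896×0.46779278 = 0.233551
  M+8: 0.35603896×0.13920361 = 0.049562
Scale to base peak (0.387717) = 100: 16.5 : 68.4 : 100.0 : 60.2 : 12.8

16.5 : 68.4 : 100.0 : 60.2 : 12.8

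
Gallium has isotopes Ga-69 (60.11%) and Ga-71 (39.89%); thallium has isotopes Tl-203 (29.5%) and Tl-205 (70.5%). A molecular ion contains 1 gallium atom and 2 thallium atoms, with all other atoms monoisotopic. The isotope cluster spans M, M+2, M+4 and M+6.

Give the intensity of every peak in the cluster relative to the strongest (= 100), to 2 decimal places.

11.26 : 61.28 : 100.00 : 42.67

Gallium pattern (n=1): 0.6011 : 0.3989
Thallium pattern (n=2): 0.087025 : 0.41595 : 0.497025
Convolve the two distributions (both contribute in 2-u steps):
  M: 0.6011×0.087025 = 0.052311
  M+2: 0.6011×0.41595 + 0.3989×0.087025 = 0.284742
  M+4: 0.6011×0.497025 + 0.3989×0.41595 = 0.464684
  M+6: 0.3989×0.497025 = 0.198263
Scale to base peak (0.464684) = 100: 11.26 : 61.28 : 100.00 : 42.67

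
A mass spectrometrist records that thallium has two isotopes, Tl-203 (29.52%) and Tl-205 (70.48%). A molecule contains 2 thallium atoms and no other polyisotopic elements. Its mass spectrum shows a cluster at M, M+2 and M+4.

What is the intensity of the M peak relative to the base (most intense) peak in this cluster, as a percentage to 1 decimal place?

17.5%

Binomial terms of (0.2952 + 0.7048)^2: M 0.0871, M+2 0.4161, M+4 0.4967 → M+4 is the base peak.
P(M+4) = C(2,2) × 0.2952^0 × 0.7048^2 = 1 × 1.0000 × 0.49674304 = 0.496743 (base)
P(M) = C(2,0) × 0.2952^2 × 0.7048^0 = 1 × 0.08714304 × 1.0000 = 0.087143
Relative intensity = 0.087143 / 0.496743 × 100 = 17.5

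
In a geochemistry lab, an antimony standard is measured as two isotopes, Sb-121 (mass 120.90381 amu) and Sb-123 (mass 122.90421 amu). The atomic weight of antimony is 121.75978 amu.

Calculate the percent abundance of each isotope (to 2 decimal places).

Sb-121: 57.21%, Sb-123: 42.79%

With x = fraction of Sb-121 (so Sb-123 is 1 − x):
120.90381·x + 122.90421·(1 − x) = 121.75978
(120.90381 − 122.90421)·x = 121.75978 − 122.90421
x = -1.14443 / -2.00040 = 0.57210 → 57.21% Sb-121, 42.79% Sb-123.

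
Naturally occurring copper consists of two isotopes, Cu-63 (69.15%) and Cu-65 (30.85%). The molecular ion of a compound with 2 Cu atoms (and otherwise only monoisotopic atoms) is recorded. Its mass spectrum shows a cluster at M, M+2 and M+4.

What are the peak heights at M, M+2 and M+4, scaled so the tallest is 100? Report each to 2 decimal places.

100.00 : 89.23 : 19.90

Each Cu atom is independently Cu-63 (p = 0.6915) or Cu-65 (q = 0.3085); the cluster is the binomial expansion (p + q)^2.
P(M) = 0.6915^2 = 0.478172
P(M+2) = 2 × 0.6915^1 × 0.3085^1 = 0.426656
P(M+4) = 0.3085^2 = 0.095172
The M peak is largest (0.478172); scaling to 100 gives 100.00 : 89.23 : 19.90.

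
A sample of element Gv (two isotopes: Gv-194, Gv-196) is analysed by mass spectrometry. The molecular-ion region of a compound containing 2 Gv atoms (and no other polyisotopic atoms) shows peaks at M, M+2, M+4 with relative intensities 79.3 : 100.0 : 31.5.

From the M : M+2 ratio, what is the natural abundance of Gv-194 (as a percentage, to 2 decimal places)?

61.33%

If p is the fraction of Gv that is Gv-194, then I(M+2)/I(M) = [C(2,1)·p^1·(1−p)] / p^2 = 2·(1−p)/p = 100.0/79.3 = 1.2610
(1−p)/p = 1.2610/2 = 0.6305  ⇒  p = 1/(1 + 0.6305) = 0.6133
Gv-194: 61.33%, Gv-196: 38.67%.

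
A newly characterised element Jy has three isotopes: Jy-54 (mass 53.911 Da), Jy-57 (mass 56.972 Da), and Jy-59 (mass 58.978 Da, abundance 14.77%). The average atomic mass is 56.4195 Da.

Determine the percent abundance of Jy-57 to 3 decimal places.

57.501%

Let x and y be the fractions of Jy-54 and Jy-57. Then x + y = 1 − 0.1477 = 0.8523 and 53.911x + 56.972y = 56.4195 − 0.1477×58.978 = 47.7084494.
Substituting: 53.911x + 56.972(0.8523 − x) = 47.7084494
(53.911 − 56.972)x = -0.8487862  ⇒  x = 0.27729, y = 0.57501
Jy-54: 27.729%, Jy-57: 57.501%.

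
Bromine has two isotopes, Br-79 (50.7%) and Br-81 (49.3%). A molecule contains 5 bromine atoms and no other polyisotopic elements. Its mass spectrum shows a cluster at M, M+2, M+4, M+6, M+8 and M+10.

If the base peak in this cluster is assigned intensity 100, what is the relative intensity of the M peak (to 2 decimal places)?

10.58

(0.507 + 0.493)^5 gives M 0.0335, M+2 0.1629, M+4 0.3168, M+6 0.3080, M+8 0.1497, M+10 0.0291; the largest is M+4.
P(M+4) = C(5,2) × 0.507^3 × 0.493^2 = 10 × 0.13032384 × 0.243049 = 0.316751 (base)
P(M) = C(5,0) × 0.507^5 × 0.493^0 = 1 × 0.03349961 × 1.0000 = 0.033500
Relative intensity = 0.033500 / 0.316751 × 100 = 10.58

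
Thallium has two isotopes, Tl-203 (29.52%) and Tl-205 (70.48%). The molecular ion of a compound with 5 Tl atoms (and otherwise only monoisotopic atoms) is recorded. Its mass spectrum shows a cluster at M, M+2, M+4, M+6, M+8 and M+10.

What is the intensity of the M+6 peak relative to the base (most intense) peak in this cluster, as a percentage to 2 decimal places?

83.77%

(0.2952 + 0.7048)^5 gives M 0.0022, M+2 0.0268, M+4 0.1278, M+6 0.3051, M+8 0.3642, M+10 0.1739; the largest is M+8.
P(M+8) = C(5,4) × 0.2952^1 × 0.7048^4 = 5 × 0.2952 × 0.24675365 = 0.364208 (base)
P(M+6) = C(5,3) × 0.2952^2 × 0.7048^3 = 10 × 0.08714304 × 0.35010449 = 0.305092
Relative intensity = 0.305092 / 0.364208 × 100 = 83.77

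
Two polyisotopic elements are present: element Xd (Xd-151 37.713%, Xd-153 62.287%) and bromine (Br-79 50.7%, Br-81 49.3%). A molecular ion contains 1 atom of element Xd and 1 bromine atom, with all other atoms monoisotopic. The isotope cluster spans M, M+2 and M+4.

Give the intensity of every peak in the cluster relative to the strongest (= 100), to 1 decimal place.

38.1 : 100.0 : 61.2

Element Xd pattern (n=1): 0.37713 : 0.62287
Bromine pattern (n=1): 0.5070 : 0.4930
Convolve the two distributions (both contribute in 2-u steps):
  M: 0.37713×0.5070 = 0.191205
  M+2: 0.37713×0.4930 + 0.62287×0.5070 = 0.501720
  M+4: 0.62287×0.4930 = 0.307075
Scale to base peak (0.501720) = 100: 38.1 : 100.0 : 61.2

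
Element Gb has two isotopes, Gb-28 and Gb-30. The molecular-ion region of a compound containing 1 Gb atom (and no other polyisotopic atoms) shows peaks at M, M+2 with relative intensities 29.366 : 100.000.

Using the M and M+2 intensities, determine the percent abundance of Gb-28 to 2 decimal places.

22.70%

If p is the fraction of Gb that is Gb-28, then I(M+2)/I(M) = [C(1,1)·p^0·(1−p)] / p^1 = 1·(1−p)/p = 100.000/29.366 = 3.4053
(1−p)/p = 3.4053/1 = 3.4053  ⇒  p = 1/(1 + 3.4053) = 0.2270
Gb-28: 22.70%, Gb-30: 77.30%.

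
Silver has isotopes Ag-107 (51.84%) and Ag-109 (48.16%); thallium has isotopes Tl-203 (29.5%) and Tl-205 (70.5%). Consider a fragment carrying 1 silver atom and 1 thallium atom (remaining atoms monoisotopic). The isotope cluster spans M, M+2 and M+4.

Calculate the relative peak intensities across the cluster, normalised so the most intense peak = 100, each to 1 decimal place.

Silver pattern (n=1): 0.5184 : 0.4816
Thallium pattern (n=1): 0.2950 : 0.7050
Convolve the two distributions (both contribute in 2-u steps):
  M: 0.5184×0.2950 = 0.152928
  M+2: 0.5184×0.7050 + 0.4816×0.2950 = 0.507544
  M+4: 0.4816×0.7050 = 0.339528
Scale to base peak (0.507544) = 100: 30.1 : 100.0 : 66.9

30.1 : 100.0 : 66.9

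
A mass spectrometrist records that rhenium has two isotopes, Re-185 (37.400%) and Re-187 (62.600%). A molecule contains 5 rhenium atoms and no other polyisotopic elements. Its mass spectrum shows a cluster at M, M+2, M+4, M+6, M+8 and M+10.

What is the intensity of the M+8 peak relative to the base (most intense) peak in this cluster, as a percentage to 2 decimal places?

Binomial terms of (0.37400 + 0.62600)^5: M 0.0073, M+2 0.0612, M+4 0.2050, M+6 0.3431, M+8 0.2872, M+10 0.0961 → M+6 is the base peak.
P(M+6) = C(5,3) × 0.37400^2 × 0.62600^3 = 10 × 0.139876 × 0.24531438 = 0.343136 (base)
P(M+8) = C(5,4) × 0.37400^1 × 0.62600^4 = 5 × 0.3740 × 0.1535668 = 0.287170
Relative intensity = 0.287170 / 0.343136 × 100 = 83.69

83.69%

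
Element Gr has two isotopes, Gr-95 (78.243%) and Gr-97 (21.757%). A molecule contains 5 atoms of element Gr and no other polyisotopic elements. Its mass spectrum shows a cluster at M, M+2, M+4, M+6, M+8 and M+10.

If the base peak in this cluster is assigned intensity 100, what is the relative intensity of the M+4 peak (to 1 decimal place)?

(0.78243 + 0.21757)^5 gives M 0.2932, M+2 0.4077, M+4 0.2267, M+6 0.0631, M+8 0.0088, M+10 0.0005; the largest is M+2.
P(M+2) = C(5,1) × 0.78243^4 × 0.21757^1 = 5 × 0.37478481 × 0.21757 = 0.407710 (base)
P(M+4) = C(5,2) × 0.78243^3 × 0.21757^2 = 10 × 0.47900107 × 0.0473367 = 0.226743
Relative intensity = 0.226743 / 0.407710 × 100 = 55.6

55.6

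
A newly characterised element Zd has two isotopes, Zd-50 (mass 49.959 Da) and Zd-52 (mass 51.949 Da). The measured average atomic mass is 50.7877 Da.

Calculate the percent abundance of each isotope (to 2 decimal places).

Zd-50: 58.36%, Zd-52: 41.64%

Let x be the fractional abundance of Zd-50; then Zd-52 has abundance 1 − x.
49.959·x + 51.949·(1 − x) = 50.7877
(49.959 − 51.949)·x = 50.7877 − 51.949
x = -1.1613 / -1.990 = 0.58357 → 58.36% Zd-50, 41.64% Zd-52.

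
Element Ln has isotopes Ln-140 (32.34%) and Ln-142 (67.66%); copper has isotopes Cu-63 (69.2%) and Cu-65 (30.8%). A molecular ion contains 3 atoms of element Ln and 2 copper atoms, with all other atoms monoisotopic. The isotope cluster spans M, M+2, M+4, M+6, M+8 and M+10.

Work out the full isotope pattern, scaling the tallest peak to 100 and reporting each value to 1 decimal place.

4.5 : 32.4 : 85.6 : 100.0 : 48.7 : 8.2

Element Ln pattern (n=3): 0.03382362 : 0.21229183 : 0.44414549 : 0.30973906
Copper pattern (n=2): 0.478864 : 0.426272 : 0.094864
Convolve the two distributions (both contribute in 2-u steps):
  M: 0.03382362×0.478864 = 0.016197
  M+2: 0.03382362×0.426272 + 0.21229183×0.478864 = 0.116077
  M+4: 0.03382362×0.094864 + 0.21229183×0.426272 + 0.44414549×0.478864 = 0.306388
  M+6: 0.21229183×0.094864 + 0.44414549×0.426272 + 0.30973906×0.478864 = 0.357789
  M+8: 0.44414549×0.094864 + 0.30973906×0.426272 = 0.174167
  M+10: 0.30973906×0.094864 = 0.029383
Scale to base peak (0.357789) = 100: 4.5 : 32.4 : 85.6 : 100.0 : 48.7 : 8.2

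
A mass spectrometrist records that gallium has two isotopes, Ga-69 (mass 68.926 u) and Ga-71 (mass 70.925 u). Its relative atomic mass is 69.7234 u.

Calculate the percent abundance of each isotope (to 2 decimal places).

With x = fraction of Ga-69 (so Ga-71 is 1 − x):
68.926·x + 70.925·(1 − x) = 69.7234
(68.926 − 70.925)·x = 69.7234 − 70.925
x = -1.2016 / -1.999 = 0.60110 → 60.11% Ga-69, 39.89% Ga-71.

Ga-69: 60.11%, Ga-71: 39.89%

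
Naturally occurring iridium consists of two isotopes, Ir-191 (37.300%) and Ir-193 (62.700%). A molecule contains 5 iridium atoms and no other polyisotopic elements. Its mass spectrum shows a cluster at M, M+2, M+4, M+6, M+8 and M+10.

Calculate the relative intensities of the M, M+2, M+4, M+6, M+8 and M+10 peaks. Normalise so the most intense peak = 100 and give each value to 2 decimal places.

Expanding (0.37300 + 0.62700)^5:
P(M) = 0.37300^5 = 0.007220
P(M+2) = 5 × 0.37300^4 × 0.62700^1 = 0.060684
P(M+4) = 10 × 0.37300^3 × 0.62700^2 = 0.204015
P(M+6) = 10 × 0.37300^2 × 0.62700^3 = 0.342942
P(M+8) = 5 × 0.37300^1 × 0.62700^4 = 0.288237
P(M+10) = 0.62700^5 = 0.096903
The M+6 peak is largest (0.342942); scaling to 100 gives 2.11 : 17.70 : 59.49 : 100.00 : 84.05 : 28.26.

2.11 : 17.70 : 59.49 : 100.00 : 84.05 : 28.26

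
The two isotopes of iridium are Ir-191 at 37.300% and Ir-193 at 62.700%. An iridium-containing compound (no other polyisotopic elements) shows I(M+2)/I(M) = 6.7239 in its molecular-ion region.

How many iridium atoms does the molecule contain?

The M+2/M ratio from n Ir atoms is n · q/p = n · 0.62700/0.37300.
n = 6.7239 × 0.37300/0.62700 = 4.00 ≈ 4

4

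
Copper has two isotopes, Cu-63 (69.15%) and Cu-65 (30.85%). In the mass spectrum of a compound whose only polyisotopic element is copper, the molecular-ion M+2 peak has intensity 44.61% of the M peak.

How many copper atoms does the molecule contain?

1

With n Cu atoms, P(M+2)/P(M) = C(n,1)·p^(n−1)q / p^n = n·q/p = n · 0.3085/0.6915.
n = 0.4461 × 0.6915/0.3085 = 1.00 ≈ 1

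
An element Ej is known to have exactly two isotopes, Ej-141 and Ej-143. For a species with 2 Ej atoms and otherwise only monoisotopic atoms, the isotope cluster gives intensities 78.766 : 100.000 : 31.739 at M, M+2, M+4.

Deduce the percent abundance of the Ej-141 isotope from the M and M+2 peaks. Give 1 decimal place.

61.2%

Let p = fractional abundance of Ej-141. I(M+2)/I(M) = [C(2,1)·p^1·(1−p)] / p^2 = 2·(1−p)/p = 100.000/78.766 = 1.2696
(1−p)/p = 1.2696/2 = 0.6348  ⇒  p = 1/(1 + 0.6348) = 0.6117
Ej-141: 61.2%, Ej-143: 38.8%.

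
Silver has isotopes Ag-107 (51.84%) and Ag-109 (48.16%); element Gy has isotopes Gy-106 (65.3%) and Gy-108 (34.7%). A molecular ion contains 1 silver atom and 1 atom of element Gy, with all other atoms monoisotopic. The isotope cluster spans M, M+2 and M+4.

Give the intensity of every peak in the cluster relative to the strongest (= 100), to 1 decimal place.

Silver pattern (n=1): 0.5184 : 0.4816
Element Gy pattern (n=1): 0.6530 : 0.3470
Convolve the two distributions (both contribute in 2-u steps):
  M: 0.5184×0.6530 = 0.338515
  M+2: 0.5184×0.3470 + 0.4816×0.6530 = 0.494370
  M+4: 0.4816×0.3470 = 0.167115
Scale to base peak (0.494370) = 100: 68.5 : 100.0 : 33.8

68.5 : 100.0 : 33.8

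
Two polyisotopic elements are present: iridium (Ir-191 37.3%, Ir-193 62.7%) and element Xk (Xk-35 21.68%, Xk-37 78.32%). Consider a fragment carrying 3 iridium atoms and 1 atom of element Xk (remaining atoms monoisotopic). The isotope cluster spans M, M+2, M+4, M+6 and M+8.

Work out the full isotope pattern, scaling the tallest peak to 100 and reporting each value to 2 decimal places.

2.83 : 24.47 : 75.47 : 100.00 : 48.51

Iridium pattern (n=3): 0.05189512 : 0.26170165 : 0.43991135 : 0.24649188
Element Xk pattern (n=1): 0.2168 : 0.7832
Convolve the two distributions (both contribute in 2-u steps):
  M: 0.05189512×0.2168 = 0.011251
  M+2: 0.05189512×0.7832 + 0.26170165×0.2168 = 0.097381
  M+4: 0.26170165×0.7832 + 0.43991135×0.2168 = 0.300338
  M+6: 0.43991135×0.7832 + 0.24649188×0.2168 = 0.397978
  M+8: 0.24649188×0.7832 = 0.193052
Scale to base peak (0.397978) = 100: 2.83 : 24.47 : 75.47 : 100.00 : 48.51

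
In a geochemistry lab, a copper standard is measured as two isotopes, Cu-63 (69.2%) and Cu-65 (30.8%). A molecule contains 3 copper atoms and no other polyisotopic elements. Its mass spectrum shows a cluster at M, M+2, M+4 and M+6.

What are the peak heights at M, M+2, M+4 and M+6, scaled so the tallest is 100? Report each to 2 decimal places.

Each Cu atom is independently Cu-63 (p = 0.692) or Cu-65 (q = 0.308); the cluster is the binomial expansion (p + q)^3.
P(M) = 0.692^3 = 0.331374
P(M+2) = 3 × 0.692^2 × 0.308^1 = 0.442470
P(M+4) = 3 × 0.692^1 × 0.308^2 = 0.196938
P(M+6) = 0.308^3 = 0.029218
The M+2 peak is largest (0.442470); scaling to 100 gives 74.89 : 100.00 : 44.51 : 6.60.

74.89 : 100.00 : 44.51 : 6.60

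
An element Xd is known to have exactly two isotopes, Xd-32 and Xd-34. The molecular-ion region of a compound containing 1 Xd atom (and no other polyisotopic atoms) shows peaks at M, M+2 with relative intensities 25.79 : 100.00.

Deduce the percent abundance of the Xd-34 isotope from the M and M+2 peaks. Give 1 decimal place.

79.5%

Write p for the Xd-32 fraction. I(M+2)/I(M) = [C(1,1)·p^0·(1−p)] / p^1 = 1·(1−p)/p = 100.00/25.79 = 3.8775
(1−p)/p = 3.8775/1 = 3.8775  ⇒  p = 1/(1 + 3.8775) = 0.2050
Xd-32: 20.5%, Xd-34: 79.5%.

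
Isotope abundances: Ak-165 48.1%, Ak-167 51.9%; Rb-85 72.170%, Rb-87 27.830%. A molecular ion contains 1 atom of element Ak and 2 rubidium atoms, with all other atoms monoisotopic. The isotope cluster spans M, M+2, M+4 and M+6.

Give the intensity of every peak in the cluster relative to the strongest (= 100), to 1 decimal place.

54.0 : 100.0 : 53.0 : 8.7

Element Ak pattern (n=1): 0.4810 : 0.5190
Rubidium pattern (n=2): 0.52085089 : 0.40169822 : 0.07745089
Convolve the two distributions (both contribute in 2-u steps):
  M: 0.4810×0.52085089 = 0.250529
  M+2: 0.4810×0.40169822 + 0.5190×0.52085089 = 0.463538
  M+4: 0.4810×0.07745089 + 0.5190×0.40169822 = 0.245735
  M+6: 0.5190×0.07745089 = 0.040197
Scale to base peak (0.463538) = 100: 54.0 : 100.0 : 53.0 : 8.7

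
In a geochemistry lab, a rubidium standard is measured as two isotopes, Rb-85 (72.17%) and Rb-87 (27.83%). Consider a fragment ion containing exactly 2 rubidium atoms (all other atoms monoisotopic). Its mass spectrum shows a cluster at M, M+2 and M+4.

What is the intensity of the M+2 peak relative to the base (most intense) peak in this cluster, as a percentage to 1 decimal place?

Term probabilities: M 0.5209, M+2 0.4017, M+4 0.0775. Base peak = M.
P(M) = C(2,0) × 0.7217^2 × 0.2783^0 = 1 × 0.52085089 × 1.0000 = 0.520851 (base)
P(M+2) = C(2,1) × 0.7217^1 × 0.2783^1 = 2 × 0.7217 × 0.2783 = 0.401698
Relative intensity = 0.401698 / 0.520851 × 100 = 77.1

77.1%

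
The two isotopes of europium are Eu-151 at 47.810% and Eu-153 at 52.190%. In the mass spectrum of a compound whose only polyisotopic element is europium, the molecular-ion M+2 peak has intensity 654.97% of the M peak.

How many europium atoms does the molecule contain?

6

The M+2/M ratio from n Eu atoms is n · q/p = n · 0.52190/0.47810.
n = 6.5497 × 0.47810/0.52190 = 6.00 ≈ 6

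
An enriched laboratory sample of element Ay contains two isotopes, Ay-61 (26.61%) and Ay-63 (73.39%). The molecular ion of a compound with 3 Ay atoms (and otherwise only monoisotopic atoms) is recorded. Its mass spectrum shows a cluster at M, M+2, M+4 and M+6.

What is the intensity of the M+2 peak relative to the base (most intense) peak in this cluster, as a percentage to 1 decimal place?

36.3%

Term probabilities: M 0.0188, M+2 0.1559, M+4 0.4300, M+6 0.3953. Base peak = M+4.
P(M+4) = C(3,2) × 0.2661^1 × 0.7339^2 = 3 × 0.2661 × 0.53860921 = 0.429972 (base)
P(M+2) = C(3,1) × 0.2661^2 × 0.7339^1 = 3 × 0.07080921 × 0.7339 = 0.155901
Relative intensity = 0.155901 / 0.429972 × 100 = 36.3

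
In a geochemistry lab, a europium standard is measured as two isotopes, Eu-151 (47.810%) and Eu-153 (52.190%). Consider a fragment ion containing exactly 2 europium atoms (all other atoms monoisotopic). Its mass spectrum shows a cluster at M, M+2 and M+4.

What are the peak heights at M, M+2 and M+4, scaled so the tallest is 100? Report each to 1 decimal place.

45.8 : 100.0 : 54.6

Expanding (0.47810 + 0.52190)^2:
P(M) = 0.47810^2 = 0.228580
P(M+2) = 2 × 0.47810^1 × 0.52190^1 = 0.499041
P(M+4) = 0.52190^2 = 0.272380
The M+2 peak is largest (0.499041); scaling to 100 gives 45.8 : 100.0 : 54.6.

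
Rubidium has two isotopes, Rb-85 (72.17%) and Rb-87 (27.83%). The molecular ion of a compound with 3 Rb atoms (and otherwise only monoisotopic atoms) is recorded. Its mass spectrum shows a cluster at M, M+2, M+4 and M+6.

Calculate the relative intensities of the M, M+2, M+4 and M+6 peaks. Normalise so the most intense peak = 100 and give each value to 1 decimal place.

86.4 : 100.0 : 38.6 : 5.0

Expanding (0.7217 + 0.2783)^3:
P(M) = 0.7217^3 = 0.375898
P(M+2) = 3 × 0.7217^2 × 0.2783^1 = 0.434858
P(M+4) = 3 × 0.7217^1 × 0.2783^2 = 0.167689
P(M+6) = 0.2783^3 = 0.021555
The M+2 peak is largest (0.434858); scaling to 100 gives 86.4 : 100.0 : 38.6 : 5.0.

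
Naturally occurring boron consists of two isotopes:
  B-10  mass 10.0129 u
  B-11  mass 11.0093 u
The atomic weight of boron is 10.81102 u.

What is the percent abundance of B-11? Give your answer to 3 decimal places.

80.100%

Writing the weighted mean with unknown fraction x of B-10:
10.0129·x + 11.0093·(1 − x) = 10.81102
(10.0129 − 11.0093)·x = 10.81102 − 11.0093
x = -0.19828 / -0.9964 = 0.19900 → 19.900% B-10, 80.100% B-11.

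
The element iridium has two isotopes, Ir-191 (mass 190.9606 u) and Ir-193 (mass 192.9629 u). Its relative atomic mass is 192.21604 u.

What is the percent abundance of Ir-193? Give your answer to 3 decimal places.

62.700%

With x = fraction of Ir-191 (so Ir-193 is 1 − x):
190.9606·x + 192.9629·(1 − x) = 192.21604
(190.9606 − 192.9629)·x = 192.21604 − 192.9629
x = -0.74686 / -2.0023 = 0.37300 → 37.300% Ir-191, 62.700% Ir-193.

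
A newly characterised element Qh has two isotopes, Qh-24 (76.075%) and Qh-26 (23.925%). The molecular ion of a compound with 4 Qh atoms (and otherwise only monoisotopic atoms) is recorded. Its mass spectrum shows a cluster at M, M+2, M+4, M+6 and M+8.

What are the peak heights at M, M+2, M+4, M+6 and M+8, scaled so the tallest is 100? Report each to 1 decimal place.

The 4 Qh atoms are independent, so intensities follow the terms of (0.76075 + 0.23925)^4.
P(M) = 0.76075^4 = 0.334941
P(M+2) = 4 × 0.76075^3 × 0.23925^1 = 0.421345
P(M+4) = 6 × 0.76075^2 × 0.23925^2 = 0.198765
P(M+6) = 4 × 0.76075^1 × 0.23925^3 = 0.041673
P(M+8) = 0.23925^4 = 0.003276
The M+2 peak is largest (0.421345); scaling to 100 gives 79.5 : 100.0 : 47.2 : 9.9 : 0.8.

79.5 : 100.0 : 47.2 : 9.9 : 0.8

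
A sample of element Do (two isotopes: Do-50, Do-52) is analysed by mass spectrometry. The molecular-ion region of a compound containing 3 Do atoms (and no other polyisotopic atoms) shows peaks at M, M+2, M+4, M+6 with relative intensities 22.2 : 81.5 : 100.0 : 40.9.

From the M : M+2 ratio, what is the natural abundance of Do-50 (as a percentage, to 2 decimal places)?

Write p for the Do-50 fraction. I(M+2)/I(M) = [C(3,1)·p^2·(1−p)] / p^3 = 3·(1−p)/p = 81.5/22.2 = 3.6712
(1−p)/p = 3.6712/3 = 1.2237  ⇒  p = 1/(1 + 1.2237) = 0.4497
Do-50: 44.97%, Do-52: 55.03%.

44.97%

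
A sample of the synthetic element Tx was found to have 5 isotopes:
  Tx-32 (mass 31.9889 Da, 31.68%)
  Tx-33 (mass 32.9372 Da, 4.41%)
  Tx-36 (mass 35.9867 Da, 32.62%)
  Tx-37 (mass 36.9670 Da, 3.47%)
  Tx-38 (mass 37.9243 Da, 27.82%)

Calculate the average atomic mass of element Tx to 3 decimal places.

35.159 Da

Ar = Σ fᵢ·mᵢ = 0.3168 × 31.9889 + 0.0441 × 32.9372 + 0.3262 × 35.9867 + 0.0347 × 36.9670 + 0.2782 × 37.9243
= 10.13408 + 1.45253 + 11.73886 + 1.28275 + 10.55054 = 35.15876 Da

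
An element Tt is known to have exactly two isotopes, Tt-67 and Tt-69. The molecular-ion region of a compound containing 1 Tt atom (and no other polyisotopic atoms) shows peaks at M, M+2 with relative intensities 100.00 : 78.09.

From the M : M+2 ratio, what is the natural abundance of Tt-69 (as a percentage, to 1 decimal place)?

If p is the fraction of Tt that is Tt-67, then I(M+2)/I(M) = [C(1,1)·p^0·(1−p)] / p^1 = 1·(1−p)/p = 78.09/100.00 = 0.7809
(1−p)/p = 0.7809/1 = 0.7809  ⇒  p = 1/(1 + 0.7809) = 0.5615
Tt-67: 56.2%, Tt-69: 43.8%.

43.8%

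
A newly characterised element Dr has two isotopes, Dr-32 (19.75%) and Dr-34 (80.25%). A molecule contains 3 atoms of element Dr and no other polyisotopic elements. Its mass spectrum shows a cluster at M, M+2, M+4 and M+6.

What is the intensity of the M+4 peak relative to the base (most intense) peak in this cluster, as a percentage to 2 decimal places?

Term probabilities: M 0.0077, M+2 0.0939, M+4 0.3816, M+6 0.5168. Base peak = M+6.
P(M+6) = C(3,3) × 0.1975^0 × 0.8025^3 = 1 × 1.0000 × 0.51681502 = 0.516815 (base)
P(M+4) = C(3,2) × 0.1975^1 × 0.8025^2 = 3 × 0.1975 × 0.64400625 = 0.381574
Relative intensity = 0.381574 / 0.516815 × 100 = 73.83

73.83%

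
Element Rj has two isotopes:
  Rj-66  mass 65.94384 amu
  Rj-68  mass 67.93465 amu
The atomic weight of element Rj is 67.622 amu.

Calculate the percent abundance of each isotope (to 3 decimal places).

Rj-66: 15.705%, Rj-68: 84.295%

With x = fraction of Rj-66 (so Rj-68 is 1 − x):
65.94384·x + 67.93465·(1 − x) = 67.622
(65.94384 − 67.93465)·x = 67.622 − 67.93465
x = -0.31265 / -1.99081 = 0.15705 → 15.705% Rj-66, 84.295% Rj-68.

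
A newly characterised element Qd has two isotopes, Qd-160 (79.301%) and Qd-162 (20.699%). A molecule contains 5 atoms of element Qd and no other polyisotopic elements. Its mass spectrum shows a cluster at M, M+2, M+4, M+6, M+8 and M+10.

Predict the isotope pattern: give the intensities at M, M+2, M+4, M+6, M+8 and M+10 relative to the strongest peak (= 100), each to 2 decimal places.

76.62 : 100.00 : 52.20 : 13.63 : 1.78 : 0.09

Expanding (0.79301 + 0.20699)^5:
P(M) = 0.79301^5 = 0.313612
P(M+2) = 5 × 0.79301^4 × 0.20699^1 = 0.409293
P(M+4) = 10 × 0.79301^3 × 0.20699^2 = 0.213666
P(M+6) = 10 × 0.79301^2 × 0.20699^3 = 0.055771
P(M+8) = 5 × 0.79301^1 × 0.20699^4 = 0.007279
P(M+10) = 0.20699^5 = 0.000380
The M+2 peak is largest (0.409293); scaling to 100 gives 76.62 : 100.00 : 52.20 : 13.63 : 1.78 : 0.09.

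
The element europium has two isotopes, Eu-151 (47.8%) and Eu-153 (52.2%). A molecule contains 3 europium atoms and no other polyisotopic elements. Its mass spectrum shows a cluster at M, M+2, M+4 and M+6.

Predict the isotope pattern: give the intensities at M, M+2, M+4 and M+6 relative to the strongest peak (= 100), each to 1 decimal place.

Expanding (0.478 + 0.522)^3:
P(M) = 0.478^3 = 0.109215
P(M+2) = 3 × 0.478^2 × 0.522^1 = 0.357806
P(M+4) = 3 × 0.478^1 × 0.522^2 = 0.390742
P(M+6) = 0.522^3 = 0.142237
The M+4 peak is largest (0.390742); scaling to 100 gives 28.0 : 91.6 : 100.0 : 36.4.

28.0 : 91.6 : 100.0 : 36.4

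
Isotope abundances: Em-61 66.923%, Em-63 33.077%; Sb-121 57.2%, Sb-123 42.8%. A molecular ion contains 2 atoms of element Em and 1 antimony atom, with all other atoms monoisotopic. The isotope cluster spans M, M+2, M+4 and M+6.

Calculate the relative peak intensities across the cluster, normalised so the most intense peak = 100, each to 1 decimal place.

57.6 : 100.0 : 56.7 : 10.5

Element Em pattern (n=2): 0.44786879 : 0.44272241 : 0.10940879
Antimony pattern (n=1): 0.5720 : 0.4280
Convolve the two distributions (both contribute in 2-u steps):
  M: 0.44786879×0.5720 = 0.256181
  M+2: 0.44786879×0.4280 + 0.44272241×0.5720 = 0.444925
  M+4: 0.44272241×0.4280 + 0.10940879×0.5720 = 0.252067
  M+6: 0.10940879×0.4280 = 0.046827
Scale to base peak (0.444925) = 100: 57.6 : 100.0 : 56.7 : 10.5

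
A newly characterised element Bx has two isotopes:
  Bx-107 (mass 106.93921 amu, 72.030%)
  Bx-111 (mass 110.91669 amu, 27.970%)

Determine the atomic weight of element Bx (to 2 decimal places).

The abundance-weighted mean is 0.72030 × 106.93921 + 0.27970 × 110.91669
= 77.028313 + 31.023398 = 108.051711 amu

108.05 amu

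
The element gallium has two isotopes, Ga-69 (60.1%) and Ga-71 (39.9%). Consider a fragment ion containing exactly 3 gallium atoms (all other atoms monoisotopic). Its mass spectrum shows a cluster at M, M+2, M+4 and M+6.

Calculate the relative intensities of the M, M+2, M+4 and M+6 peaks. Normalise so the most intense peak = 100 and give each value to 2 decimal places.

50.21 : 100.00 : 66.39 : 14.69

Expanding (0.601 + 0.399)^3:
P(M) = 0.601^3 = 0.217082
P(M+2) = 3 × 0.601^2 × 0.399^1 = 0.432358
P(M+4) = 3 × 0.601^1 × 0.399^2 = 0.287039
P(M+6) = 0.399^3 = 0.063521
The M+2 peak is largest (0.432358); scaling to 100 gives 50.21 : 100.00 : 66.39 : 14.69.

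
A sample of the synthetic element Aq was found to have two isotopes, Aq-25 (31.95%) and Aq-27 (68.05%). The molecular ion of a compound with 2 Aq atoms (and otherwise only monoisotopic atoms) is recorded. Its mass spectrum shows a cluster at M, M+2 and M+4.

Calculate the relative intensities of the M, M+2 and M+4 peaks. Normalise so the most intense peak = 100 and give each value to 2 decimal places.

Each Aq atom is independently Aq-25 (p = 0.3195) or Aq-27 (q = 0.6805); the cluster is the binomial expansion (p + q)^2.
P(M) = 0.3195^2 = 0.102080
P(M+2) = 2 × 0.3195^1 × 0.6805^1 = 0.434839
P(M+4) = 0.6805^2 = 0.463080
The M+4 peak is largest (0.463080); scaling to 100 gives 22.04 : 93.90 : 100.00.

22.04 : 93.90 : 100.00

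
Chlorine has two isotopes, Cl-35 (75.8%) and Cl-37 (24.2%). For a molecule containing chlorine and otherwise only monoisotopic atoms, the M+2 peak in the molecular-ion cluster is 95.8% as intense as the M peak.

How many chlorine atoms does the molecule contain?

For n independent Cl atoms, I(M+2)/I(M) = n · (abundance Cl-37) / (abundance Cl-35) = n · 0.242/0.758.
n = 0.958 × 0.758/0.242 = 3.00 ≈ 3

3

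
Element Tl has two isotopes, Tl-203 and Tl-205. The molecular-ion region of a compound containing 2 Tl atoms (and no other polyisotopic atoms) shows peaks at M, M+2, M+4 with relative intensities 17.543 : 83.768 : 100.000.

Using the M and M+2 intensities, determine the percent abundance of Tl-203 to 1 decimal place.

Let p = fractional abundance of Tl-203. I(M+2)/I(M) = [C(2,1)·p^1·(1−p)] / p^2 = 2·(1−p)/p = 83.768/17.543 = 4.7750
(1−p)/p = 4.7750/2 = 2.3875  ⇒  p = 1/(1 + 2.3875) = 0.2952
Tl-203: 29.5%, Tl-205: 70.5%.

29.5%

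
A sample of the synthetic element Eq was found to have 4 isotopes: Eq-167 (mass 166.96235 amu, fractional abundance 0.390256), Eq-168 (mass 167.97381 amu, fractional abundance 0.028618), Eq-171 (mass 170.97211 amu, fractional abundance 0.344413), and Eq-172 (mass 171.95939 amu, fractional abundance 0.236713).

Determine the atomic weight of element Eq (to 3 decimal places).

169.555 amu

The abundance-weighted mean is 0.390256 × 166.96235 + 0.028618 × 167.97381 + 0.344413 × 170.97211 + 0.236713 × 171.95939
= 65.158059 + 4.807074 + 58.885017 + 40.705023 = 169.555173 amu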